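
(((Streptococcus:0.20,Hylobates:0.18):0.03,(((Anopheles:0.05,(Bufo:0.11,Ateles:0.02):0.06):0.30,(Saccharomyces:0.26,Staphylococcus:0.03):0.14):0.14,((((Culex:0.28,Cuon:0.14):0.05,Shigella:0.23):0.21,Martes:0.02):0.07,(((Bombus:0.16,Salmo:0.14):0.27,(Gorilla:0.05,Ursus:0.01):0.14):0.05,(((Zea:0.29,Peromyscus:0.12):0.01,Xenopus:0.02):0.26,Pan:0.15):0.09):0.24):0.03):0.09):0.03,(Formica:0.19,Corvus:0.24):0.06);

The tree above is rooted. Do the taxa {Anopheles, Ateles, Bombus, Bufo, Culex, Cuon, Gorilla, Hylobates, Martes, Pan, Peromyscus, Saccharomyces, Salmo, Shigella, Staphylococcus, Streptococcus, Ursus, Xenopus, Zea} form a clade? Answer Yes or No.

Yes

The most recent common ancestor of these taxa subtends ((Streptococcus,Hylobates),(((Anopheles,(Bufo,Ateles)),(Saccharomyces,Staphylococcus)),((((Culex,Cuon),Shigella),Martes),(((Bombus,Salmo),(Gorilla,Ursus)),(((Zea,Peromyscus),Xenopus),Pan))))).
That clade has exactly 19 tips — every listed taxon and nothing else — so the group is monophyletic.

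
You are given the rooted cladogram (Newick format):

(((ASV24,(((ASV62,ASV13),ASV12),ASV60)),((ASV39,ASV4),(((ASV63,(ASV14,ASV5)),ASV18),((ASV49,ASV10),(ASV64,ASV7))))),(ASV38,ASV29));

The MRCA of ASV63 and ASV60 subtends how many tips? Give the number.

15

The MRCA of ASV63 and ASV60 is the node subtending ((ASV24,(((ASV62,ASV13),ASV12),ASV60)),((ASV39,ASV4),(((ASV63,(ASV14,ASV5)),ASV18),((ASV49,ASV10),(ASV64,ASV7))))).
That clade contains 15 terminal taxa: ASV10, ASV12, ASV13, ASV14, ASV18, ASV24, ASV39, ASV4, ASV49, ASV5, ASV60, ASV62, ASV63, ASV64, ASV7.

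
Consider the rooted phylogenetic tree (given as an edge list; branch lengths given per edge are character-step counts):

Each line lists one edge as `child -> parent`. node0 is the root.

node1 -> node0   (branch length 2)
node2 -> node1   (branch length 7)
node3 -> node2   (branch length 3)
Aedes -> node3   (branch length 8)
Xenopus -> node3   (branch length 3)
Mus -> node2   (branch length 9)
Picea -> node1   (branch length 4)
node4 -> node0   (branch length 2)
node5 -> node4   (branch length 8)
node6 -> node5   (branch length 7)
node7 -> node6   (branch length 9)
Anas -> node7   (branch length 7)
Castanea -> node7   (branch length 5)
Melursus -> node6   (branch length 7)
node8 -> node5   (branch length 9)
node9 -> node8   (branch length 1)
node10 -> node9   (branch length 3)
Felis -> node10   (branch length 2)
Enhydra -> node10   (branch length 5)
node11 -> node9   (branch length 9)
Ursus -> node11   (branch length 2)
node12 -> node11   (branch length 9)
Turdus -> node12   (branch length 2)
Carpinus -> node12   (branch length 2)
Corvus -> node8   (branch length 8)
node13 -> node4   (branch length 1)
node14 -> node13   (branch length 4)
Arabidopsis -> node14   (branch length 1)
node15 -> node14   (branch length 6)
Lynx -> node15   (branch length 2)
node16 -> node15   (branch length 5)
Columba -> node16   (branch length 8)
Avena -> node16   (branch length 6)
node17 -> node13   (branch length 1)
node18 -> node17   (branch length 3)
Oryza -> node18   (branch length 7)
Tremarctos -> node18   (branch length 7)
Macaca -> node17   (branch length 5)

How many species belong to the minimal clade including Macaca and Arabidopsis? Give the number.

7

The MRCA of Macaca and Arabidopsis is the node subtending ((Arabidopsis,(Lynx,(Columba,Avena))),((Oryza,Tremarctos),Macaca)).
That clade contains 7 terminal taxa: Arabidopsis, Avena, Columba, Lynx, Macaca, Oryza, Tremarctos.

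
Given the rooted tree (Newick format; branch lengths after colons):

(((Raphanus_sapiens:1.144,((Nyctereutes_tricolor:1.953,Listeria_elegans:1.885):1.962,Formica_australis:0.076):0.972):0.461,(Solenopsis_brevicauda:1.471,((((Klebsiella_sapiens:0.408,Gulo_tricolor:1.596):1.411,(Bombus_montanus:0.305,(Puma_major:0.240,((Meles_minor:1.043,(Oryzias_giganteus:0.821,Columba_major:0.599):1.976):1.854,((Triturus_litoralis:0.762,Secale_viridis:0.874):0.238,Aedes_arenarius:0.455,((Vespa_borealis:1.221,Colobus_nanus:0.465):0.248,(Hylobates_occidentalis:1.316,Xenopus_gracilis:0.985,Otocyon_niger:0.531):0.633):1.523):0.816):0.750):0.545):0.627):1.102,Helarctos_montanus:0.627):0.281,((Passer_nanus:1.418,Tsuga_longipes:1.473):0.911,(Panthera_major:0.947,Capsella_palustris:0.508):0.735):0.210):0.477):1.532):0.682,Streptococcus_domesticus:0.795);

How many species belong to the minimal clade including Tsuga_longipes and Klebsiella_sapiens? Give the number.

20

The MRCA of Tsuga_longipes and Klebsiella_sapiens is the node subtending ((((Klebsiella_sapiens,Gulo_tricolor),(Bombus_montanus,(Puma_major,((Meles_minor,(Oryzias_giganteus,Columba_major)),((Triturus_litoralis,Secale_viridis),Aedes_arenarius,((Vespa_borealis,Colobus_nanus),(Hylobates_occidentalis,Xenopus_gracilis,Otocyon_niger))))))),Helarctos_montanus),((Passer_nanus,Tsuga_longipes),(Panthera_major,Capsella_palustris))).
That clade contains 20 terminal taxa: Aedes_arenarius, Bombus_montanus, Capsella_palustris, Colobus_nanus, Columba_major, Gulo_tricolor, Helarctos_montanus, Hylobates_occidentalis, Klebsiella_sapiens, Meles_minor, Oryzias_giganteus, Otocyon_niger, Panthera_major, Passer_nanus, Puma_major, Secale_viridis, Triturus_litoralis, Tsuga_longipes, Vespa_borealis, Xenopus_gracilis.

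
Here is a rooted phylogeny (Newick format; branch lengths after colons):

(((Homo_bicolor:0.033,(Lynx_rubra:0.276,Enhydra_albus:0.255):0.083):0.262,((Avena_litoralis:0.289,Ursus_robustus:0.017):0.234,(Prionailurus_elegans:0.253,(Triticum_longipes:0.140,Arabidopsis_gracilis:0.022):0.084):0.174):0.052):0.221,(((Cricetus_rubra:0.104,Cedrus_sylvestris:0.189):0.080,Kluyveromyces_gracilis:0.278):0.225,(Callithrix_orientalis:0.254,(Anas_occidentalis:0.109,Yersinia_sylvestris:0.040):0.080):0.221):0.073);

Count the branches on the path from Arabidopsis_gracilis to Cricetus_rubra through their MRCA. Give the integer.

9

The MRCA of Arabidopsis_gracilis and Cricetus_rubra is the root of the tree.
From Arabidopsis_gracilis up to that node: 5 branches. From Cricetus_rubra up to the same node: 4 branches. Total: 5 + 4 = 9.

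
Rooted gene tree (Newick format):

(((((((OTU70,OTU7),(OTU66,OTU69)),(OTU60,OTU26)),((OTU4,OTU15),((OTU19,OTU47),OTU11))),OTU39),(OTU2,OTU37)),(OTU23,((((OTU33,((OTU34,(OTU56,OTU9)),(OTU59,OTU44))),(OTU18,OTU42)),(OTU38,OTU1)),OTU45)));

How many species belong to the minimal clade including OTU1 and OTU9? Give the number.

The MRCA of OTU1 and OTU9 is the node subtending (((OTU33,((OTU34,(OTU56,OTU9)),(OTU59,OTU44))),(OTU18,OTU42)),(OTU38,OTU1)).
That clade contains 10 terminal taxa: OTU1, OTU18, OTU33, OTU34, OTU38, OTU42, OTU44, OTU56, OTU59, OTU9.

10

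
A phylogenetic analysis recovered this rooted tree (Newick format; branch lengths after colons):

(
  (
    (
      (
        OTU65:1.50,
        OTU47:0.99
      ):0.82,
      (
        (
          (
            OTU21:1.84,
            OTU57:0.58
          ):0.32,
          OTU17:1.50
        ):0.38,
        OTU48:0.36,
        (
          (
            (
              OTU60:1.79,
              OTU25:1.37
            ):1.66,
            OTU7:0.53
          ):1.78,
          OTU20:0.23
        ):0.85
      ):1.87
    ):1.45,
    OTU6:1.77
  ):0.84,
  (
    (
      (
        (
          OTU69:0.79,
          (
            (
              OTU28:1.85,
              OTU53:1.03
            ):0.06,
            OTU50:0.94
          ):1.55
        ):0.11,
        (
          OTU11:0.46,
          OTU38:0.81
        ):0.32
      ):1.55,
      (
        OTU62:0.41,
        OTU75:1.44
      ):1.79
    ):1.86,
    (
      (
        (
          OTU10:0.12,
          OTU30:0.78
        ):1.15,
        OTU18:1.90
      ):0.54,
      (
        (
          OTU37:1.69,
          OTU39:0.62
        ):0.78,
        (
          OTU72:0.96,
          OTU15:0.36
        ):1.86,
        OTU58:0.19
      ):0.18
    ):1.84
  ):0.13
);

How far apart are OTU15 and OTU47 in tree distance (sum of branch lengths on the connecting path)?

The path runs OTU15 → … → MRCA → … → OTU47; the MRCA is the root of the tree.
Branch lengths along that path: 0.36 + 1.86 + 0.18 + 1.84 + 0.13 + 0.84 + 1.45 + 0.82 + 0.99 = 8.47.

8.47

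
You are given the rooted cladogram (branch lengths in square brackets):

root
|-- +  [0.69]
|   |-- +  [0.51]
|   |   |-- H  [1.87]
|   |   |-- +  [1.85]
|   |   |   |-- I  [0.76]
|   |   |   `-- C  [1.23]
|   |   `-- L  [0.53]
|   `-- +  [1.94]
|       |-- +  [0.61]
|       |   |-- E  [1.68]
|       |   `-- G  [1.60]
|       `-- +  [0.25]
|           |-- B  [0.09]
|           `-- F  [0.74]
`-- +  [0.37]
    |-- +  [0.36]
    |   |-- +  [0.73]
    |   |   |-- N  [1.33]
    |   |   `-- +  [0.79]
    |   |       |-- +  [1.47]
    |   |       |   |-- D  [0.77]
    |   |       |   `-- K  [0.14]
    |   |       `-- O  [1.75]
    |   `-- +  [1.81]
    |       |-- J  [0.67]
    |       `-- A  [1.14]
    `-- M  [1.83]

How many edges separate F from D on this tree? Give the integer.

10

The MRCA of F and D is the root of the tree.
From F up to that node: 4 branches. From D up to the same node: 6 branches. Total: 4 + 6 = 10.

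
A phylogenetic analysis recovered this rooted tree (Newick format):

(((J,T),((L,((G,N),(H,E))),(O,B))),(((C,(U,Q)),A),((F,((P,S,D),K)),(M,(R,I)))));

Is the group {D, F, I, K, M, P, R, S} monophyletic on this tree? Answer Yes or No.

Yes

The most recent common ancestor of these taxa subtends ((F,((P,S,D),K)),(M,(R,I))).
That clade has exactly 8 tips — every listed taxon and nothing else — so the group is monophyletic.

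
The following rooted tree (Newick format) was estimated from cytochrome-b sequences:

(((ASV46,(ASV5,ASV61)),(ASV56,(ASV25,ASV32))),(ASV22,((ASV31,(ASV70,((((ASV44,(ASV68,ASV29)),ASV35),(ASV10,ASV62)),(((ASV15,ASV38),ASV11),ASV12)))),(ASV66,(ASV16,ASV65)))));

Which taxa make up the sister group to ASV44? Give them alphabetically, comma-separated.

ASV29, ASV68

ASV44 attaches to the tree at the node subtending (ASV44,(ASV68,ASV29)).
The other lineage descending from that same node — the sister group — is (ASV68,ASV29); its 2 tips in alphabetical order are the answer.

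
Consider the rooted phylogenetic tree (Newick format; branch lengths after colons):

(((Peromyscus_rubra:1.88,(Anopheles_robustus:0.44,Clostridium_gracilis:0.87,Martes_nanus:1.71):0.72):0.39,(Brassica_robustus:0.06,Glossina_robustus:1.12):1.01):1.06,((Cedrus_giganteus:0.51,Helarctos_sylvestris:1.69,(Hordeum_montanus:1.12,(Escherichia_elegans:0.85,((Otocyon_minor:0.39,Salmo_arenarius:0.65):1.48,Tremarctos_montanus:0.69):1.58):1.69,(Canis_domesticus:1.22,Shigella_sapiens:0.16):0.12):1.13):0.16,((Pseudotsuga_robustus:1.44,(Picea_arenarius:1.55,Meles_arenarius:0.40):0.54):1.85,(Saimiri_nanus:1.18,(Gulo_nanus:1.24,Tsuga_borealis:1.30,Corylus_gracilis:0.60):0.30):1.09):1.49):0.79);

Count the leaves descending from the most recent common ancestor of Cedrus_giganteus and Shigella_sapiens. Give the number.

The MRCA of Cedrus_giganteus and Shigella_sapiens is the node subtending (Cedrus_giganteus,Helarctos_sylvestris,(Hordeum_montanus,(Escherichia_elegans,((Otocyon_minor,Salmo_arenarius),Tremarctos_montanus)),(Canis_domesticus,Shigella_sapiens))).
That clade contains 9 terminal taxa: Canis_domesticus, Cedrus_giganteus, Escherichia_elegans, Helarctos_sylvestris, Hordeum_montanus, Otocyon_minor, Salmo_arenarius, Shigella_sapiens, Tremarctos_montanus.

9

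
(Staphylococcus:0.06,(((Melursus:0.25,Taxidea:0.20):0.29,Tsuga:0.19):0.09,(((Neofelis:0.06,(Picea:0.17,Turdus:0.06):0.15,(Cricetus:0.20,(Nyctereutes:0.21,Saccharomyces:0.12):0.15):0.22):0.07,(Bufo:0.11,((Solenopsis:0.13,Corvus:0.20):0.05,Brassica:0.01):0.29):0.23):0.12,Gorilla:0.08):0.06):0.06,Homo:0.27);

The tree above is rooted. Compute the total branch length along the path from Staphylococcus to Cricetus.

The path runs Staphylococcus → … → MRCA → … → Cricetus; the MRCA is the root of the tree.
Branch lengths along that path: 0.06 + 0.06 + 0.06 + 0.12 + 0.07 + 0.22 + 0.20 = 0.79.

0.79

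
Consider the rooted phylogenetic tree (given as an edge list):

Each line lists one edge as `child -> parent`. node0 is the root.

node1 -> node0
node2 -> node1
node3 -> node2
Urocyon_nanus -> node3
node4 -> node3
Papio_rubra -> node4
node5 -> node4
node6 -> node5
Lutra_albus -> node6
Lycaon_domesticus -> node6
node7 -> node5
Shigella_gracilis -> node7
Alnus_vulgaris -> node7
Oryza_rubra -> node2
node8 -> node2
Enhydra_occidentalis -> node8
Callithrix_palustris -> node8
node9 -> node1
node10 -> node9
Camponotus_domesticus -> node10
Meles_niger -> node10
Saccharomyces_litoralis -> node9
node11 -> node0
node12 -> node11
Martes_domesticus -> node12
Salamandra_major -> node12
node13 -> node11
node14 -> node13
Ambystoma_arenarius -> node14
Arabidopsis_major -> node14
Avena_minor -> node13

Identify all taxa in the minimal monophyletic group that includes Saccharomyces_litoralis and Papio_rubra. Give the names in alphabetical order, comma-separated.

Alnus_vulgaris, Callithrix_palustris, Camponotus_domesticus, Enhydra_occidentalis, Lutra_albus, Lycaon_domesticus, Meles_niger, Oryza_rubra, Papio_rubra, Saccharomyces_litoralis, Shigella_gracilis, Urocyon_nanus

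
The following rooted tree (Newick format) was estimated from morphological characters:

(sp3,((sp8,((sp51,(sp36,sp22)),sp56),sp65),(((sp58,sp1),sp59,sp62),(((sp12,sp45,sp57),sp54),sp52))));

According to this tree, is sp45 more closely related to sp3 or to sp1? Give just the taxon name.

sp1

The MRCA of sp45 and sp1 subtends (((sp58,sp1),sp59,sp62),(((sp12,sp45,sp57),sp54),sp52)) (9 taxa).
The MRCA of sp45 and sp3 is the root, subtending the entire tree (16 taxa).
The first is nested inside the second, so sp45 shares a more recent common ancestor with sp1.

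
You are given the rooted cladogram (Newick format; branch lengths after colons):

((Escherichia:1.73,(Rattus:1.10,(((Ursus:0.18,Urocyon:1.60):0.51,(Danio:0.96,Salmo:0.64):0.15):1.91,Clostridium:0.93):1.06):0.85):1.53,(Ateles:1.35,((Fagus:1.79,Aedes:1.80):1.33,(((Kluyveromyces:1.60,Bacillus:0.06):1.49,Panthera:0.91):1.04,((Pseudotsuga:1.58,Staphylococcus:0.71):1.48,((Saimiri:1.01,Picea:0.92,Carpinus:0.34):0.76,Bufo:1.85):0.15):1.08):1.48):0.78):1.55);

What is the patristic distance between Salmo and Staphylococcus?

13.22

The path runs Salmo → … → MRCA → … → Staphylococcus; the MRCA is the root of the tree.
Branch lengths along that path: 0.64 + 0.15 + 1.91 + 1.06 + 0.85 + 1.53 + 1.55 + 0.78 + 1.48 + 1.08 + 1.48 + 0.71 = 13.22.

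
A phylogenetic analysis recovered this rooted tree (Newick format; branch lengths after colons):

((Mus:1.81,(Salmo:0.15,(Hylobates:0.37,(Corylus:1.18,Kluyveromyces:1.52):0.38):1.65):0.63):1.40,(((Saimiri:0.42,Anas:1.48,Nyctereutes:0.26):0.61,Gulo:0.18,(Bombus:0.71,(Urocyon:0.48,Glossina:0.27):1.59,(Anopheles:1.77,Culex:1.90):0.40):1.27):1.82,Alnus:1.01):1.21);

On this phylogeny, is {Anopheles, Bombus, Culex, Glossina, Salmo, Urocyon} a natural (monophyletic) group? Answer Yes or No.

No

The MRCA of the listed taxa is the root, so the smallest clade containing them is the whole tree.
That clade also contains Alnus, Anas, Corylus, Gulo, Hylobates, Kluyveromyces, Mus, Nyctereutes, Saimiri, which are not in the proposed group, so the group is not monophyletic.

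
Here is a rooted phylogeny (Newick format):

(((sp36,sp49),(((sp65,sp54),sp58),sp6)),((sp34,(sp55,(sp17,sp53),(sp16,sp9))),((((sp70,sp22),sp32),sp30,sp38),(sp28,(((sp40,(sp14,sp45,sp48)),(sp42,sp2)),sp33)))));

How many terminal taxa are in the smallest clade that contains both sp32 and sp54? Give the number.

25

The MRCA of sp32 and sp54 is the root, so the clade is the entire tree.
That clade contains 25 terminal taxa: sp14, sp16, sp17, sp2, sp22, sp28, sp30, sp32, sp33, sp34, sp36, sp38, sp40, sp42, sp45, sp48, sp49, sp53, sp54, sp55, sp58, sp6, sp65, sp70, sp9.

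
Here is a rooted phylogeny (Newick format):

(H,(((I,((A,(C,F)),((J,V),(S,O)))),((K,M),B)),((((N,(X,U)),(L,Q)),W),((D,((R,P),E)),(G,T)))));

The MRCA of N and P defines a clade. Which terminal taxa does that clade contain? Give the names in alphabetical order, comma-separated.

Tracing N: it sits inside (N,(X,U)).
Tracing P: it sits inside (R,P).
The smallest clade enclosing both is ((((N,(X,U)),(L,Q)),W),((D,((R,P),E)),(G,T))); the answer is its 12 terminal taxa in alphabetical order.

D, E, G, L, N, P, Q, R, T, U, W, X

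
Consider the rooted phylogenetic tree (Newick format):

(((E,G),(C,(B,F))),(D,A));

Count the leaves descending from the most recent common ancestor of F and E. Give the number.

5

The MRCA of F and E is the node subtending ((E,G),(C,(B,F))).
That clade contains 5 terminal taxa: B, C, E, F, G.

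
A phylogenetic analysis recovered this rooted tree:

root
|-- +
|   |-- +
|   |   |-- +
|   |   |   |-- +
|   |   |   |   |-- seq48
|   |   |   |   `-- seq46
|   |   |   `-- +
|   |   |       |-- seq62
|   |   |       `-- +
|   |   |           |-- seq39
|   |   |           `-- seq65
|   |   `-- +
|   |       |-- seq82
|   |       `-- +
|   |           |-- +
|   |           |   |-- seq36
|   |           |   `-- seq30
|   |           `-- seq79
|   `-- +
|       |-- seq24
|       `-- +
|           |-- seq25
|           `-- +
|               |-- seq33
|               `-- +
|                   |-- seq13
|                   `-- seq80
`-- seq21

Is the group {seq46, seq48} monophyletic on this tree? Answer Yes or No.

The most recent common ancestor of these taxa subtends (seq48,seq46).
That clade has exactly 2 tips — every listed taxon and nothing else — so the group is monophyletic.

Yes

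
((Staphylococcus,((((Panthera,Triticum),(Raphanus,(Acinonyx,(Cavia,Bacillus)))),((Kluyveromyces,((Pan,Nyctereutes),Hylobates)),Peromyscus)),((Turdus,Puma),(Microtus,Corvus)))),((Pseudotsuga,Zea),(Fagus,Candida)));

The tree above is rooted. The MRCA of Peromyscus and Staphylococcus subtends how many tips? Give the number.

16

The MRCA of Peromyscus and Staphylococcus is the node subtending (Staphylococcus,((((Panthera,Triticum),(Raphanus,(Acinonyx,(Cavia,Bacillus)))),((Kluyveromyces,((Pan,Nyctereutes),Hylobates)),Peromyscus)),((Turdus,Puma),(Microtus,Corvus)))).
That clade contains 16 terminal taxa: Acinonyx, Bacillus, Cavia, Corvus, Hylobates, Kluyveromyces, Microtus, Nyctereutes, Pan, Panthera, Peromyscus, Puma, Raphanus, Staphylococcus, Triticum, Turdus.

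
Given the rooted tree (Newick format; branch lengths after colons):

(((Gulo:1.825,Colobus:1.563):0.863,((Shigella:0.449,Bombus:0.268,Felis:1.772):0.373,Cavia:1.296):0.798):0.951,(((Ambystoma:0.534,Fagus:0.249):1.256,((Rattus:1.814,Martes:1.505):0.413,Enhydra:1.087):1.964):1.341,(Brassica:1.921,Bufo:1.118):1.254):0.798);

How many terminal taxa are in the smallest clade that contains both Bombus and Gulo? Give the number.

The MRCA of Bombus and Gulo is the node subtending ((Gulo,Colobus),((Shigella,Bombus,Felis),Cavia)).
That clade contains 6 terminal taxa: Bombus, Cavia, Colobus, Felis, Gulo, Shigella.

6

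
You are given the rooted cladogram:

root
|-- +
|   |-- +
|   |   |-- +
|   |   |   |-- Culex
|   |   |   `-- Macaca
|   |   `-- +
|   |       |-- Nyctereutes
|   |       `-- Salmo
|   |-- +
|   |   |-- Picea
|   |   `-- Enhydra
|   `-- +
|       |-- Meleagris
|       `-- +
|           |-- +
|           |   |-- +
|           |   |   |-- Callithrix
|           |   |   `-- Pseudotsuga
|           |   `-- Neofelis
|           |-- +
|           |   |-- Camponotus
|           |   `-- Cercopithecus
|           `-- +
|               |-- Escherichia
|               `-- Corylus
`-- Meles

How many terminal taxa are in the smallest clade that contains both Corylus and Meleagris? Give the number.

8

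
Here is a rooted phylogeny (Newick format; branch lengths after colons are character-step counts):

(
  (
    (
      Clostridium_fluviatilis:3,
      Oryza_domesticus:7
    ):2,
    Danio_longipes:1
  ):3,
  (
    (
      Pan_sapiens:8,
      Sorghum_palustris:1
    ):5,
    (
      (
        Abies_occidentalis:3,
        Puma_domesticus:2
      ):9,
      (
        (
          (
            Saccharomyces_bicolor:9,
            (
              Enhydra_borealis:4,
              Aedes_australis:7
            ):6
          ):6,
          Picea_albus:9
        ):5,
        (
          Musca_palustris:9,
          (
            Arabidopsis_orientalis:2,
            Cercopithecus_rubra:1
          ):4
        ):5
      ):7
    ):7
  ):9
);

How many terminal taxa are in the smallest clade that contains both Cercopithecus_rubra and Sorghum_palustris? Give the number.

The MRCA of Cercopithecus_rubra and Sorghum_palustris is the node subtending ((Pan_sapiens,Sorghum_palustris),((Abies_occidentalis,Puma_domesticus),(((Saccharomyces_bicolor,(Enhydra_borealis,Aedes_australis)),Picea_albus),(Musca_palustris,(Arabidopsis_orientalis,Cercopithecus_rubra))))).
That clade contains 11 terminal taxa: Abies_occidentalis, Aedes_australis, Arabidopsis_orientalis, Cercopithecus_rubra, Enhydra_borealis, Musca_palustris, Pan_sapiens, Picea_albus, Puma_domesticus, Saccharomyces_bicolor, Sorghum_palustris.

11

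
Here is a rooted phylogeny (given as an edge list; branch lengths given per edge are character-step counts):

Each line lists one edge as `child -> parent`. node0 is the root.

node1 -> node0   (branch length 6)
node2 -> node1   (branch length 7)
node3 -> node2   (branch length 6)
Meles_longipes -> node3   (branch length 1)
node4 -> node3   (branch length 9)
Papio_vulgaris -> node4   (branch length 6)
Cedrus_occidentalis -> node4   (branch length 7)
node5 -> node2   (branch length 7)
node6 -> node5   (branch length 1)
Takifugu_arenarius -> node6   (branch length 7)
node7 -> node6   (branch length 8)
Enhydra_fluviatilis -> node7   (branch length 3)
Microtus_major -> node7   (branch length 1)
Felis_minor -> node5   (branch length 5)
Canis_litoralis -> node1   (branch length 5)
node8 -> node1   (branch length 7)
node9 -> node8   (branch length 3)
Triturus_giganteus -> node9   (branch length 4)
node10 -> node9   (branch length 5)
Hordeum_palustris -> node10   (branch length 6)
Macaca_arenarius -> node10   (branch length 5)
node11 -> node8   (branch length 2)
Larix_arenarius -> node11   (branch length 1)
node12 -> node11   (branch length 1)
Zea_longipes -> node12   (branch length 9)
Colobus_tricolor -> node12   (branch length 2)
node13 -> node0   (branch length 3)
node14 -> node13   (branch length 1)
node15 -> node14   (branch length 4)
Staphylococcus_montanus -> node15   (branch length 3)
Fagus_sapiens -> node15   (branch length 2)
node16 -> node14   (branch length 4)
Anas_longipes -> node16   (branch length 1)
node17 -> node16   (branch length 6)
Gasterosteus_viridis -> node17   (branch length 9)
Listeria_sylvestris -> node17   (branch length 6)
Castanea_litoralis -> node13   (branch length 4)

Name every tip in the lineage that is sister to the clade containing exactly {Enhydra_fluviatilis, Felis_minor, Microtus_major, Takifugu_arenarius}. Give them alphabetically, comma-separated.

The clade containing exactly {Enhydra_fluviatilis, Felis_minor, Microtus_major, Takifugu_arenarius} attaches to the tree at the node subtending ((Meles_longipes,(Papio_vulgaris,Cedrus_occidentalis)),((Takifugu_arenarius,(Enhydra_fluviatilis,Microtus_major)),Felis_minor)).
The other lineage descending from that same node — the sister group — is (Meles_longipes,(Papio_vulgaris,Cedrus_occidentalis)); its 3 tips in alphabetical order are the answer.

Cedrus_occidentalis, Meles_longipes, Papio_vulgaris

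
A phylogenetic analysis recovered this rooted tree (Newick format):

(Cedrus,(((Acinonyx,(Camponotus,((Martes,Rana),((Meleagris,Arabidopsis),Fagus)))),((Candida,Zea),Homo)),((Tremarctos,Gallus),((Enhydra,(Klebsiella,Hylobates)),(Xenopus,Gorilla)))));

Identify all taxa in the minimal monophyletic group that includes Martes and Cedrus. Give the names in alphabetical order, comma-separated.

Acinonyx, Arabidopsis, Camponotus, Candida, Cedrus, Enhydra, Fagus, Gallus, Gorilla, Homo, Hylobates, Klebsiella, Martes, Meleagris, Rana, Tremarctos, Xenopus, Zea

Tracing Martes: it sits inside (Martes,Rana).
Tracing Cedrus: it attaches directly to the root.
The smallest clade enclosing both is the whole tree (their MRCA is the root), so the answer is all 18 tips in alphabetical order.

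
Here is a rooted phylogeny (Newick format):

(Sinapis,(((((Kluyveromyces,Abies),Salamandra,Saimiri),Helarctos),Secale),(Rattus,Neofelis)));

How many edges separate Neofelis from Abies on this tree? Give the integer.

7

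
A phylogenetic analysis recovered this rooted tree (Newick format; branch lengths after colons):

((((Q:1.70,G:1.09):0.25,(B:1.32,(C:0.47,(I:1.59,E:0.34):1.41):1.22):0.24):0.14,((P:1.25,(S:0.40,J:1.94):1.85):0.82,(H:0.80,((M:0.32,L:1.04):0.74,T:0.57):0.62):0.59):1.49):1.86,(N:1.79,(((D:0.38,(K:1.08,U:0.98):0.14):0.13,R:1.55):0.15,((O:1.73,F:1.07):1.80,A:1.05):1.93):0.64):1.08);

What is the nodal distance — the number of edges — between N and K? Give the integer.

6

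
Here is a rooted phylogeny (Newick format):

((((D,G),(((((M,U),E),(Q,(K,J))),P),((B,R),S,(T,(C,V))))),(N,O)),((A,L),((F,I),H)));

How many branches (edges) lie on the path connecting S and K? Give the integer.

7

The MRCA of S and K is the node subtending (((((M,U),E),(Q,(K,J))),P),((B,R),S,(T,(C,V)))).
From S up to that node: 2 branches. From K up to the same node: 5 branches. Total: 2 + 5 = 7.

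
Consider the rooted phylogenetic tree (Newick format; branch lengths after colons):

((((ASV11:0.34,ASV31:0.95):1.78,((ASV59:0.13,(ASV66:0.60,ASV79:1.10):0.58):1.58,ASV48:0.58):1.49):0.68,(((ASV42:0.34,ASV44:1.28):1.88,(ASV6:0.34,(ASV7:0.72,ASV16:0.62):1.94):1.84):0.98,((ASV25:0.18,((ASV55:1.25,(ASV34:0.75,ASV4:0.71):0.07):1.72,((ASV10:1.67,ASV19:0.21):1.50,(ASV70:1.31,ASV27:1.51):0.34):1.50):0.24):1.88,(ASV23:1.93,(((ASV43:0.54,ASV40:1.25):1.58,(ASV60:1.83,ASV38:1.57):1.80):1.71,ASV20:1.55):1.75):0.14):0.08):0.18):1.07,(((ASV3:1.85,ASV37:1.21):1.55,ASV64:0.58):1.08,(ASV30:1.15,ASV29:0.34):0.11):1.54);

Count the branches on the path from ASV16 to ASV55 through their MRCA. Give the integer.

9

The MRCA of ASV16 and ASV55 is the node subtending (((ASV42,ASV44),(ASV6,(ASV7,ASV16))),((ASV25,((ASV55,(ASV34,ASV4)),((ASV10,ASV19),(ASV70,ASV27)))),(ASV23,(((ASV43,ASV40),(ASV60,ASV38)),ASV20)))).
From ASV16 up to that node: 4 branches. From ASV55 up to the same node: 5 branches. Total: 4 + 5 = 9.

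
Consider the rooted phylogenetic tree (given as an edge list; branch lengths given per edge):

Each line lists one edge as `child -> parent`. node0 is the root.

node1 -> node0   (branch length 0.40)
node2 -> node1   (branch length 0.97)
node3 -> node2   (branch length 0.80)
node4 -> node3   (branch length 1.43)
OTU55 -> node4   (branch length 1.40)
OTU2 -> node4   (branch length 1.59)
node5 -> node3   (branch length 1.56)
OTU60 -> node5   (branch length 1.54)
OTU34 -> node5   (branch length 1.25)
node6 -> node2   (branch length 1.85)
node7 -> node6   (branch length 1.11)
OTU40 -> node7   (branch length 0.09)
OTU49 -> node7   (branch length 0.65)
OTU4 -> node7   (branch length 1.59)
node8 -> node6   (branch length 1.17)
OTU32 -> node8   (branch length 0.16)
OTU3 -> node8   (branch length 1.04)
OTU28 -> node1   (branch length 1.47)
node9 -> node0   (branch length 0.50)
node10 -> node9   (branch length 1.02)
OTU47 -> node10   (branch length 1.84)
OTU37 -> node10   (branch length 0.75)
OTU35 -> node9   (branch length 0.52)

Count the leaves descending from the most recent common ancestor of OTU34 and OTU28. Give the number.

10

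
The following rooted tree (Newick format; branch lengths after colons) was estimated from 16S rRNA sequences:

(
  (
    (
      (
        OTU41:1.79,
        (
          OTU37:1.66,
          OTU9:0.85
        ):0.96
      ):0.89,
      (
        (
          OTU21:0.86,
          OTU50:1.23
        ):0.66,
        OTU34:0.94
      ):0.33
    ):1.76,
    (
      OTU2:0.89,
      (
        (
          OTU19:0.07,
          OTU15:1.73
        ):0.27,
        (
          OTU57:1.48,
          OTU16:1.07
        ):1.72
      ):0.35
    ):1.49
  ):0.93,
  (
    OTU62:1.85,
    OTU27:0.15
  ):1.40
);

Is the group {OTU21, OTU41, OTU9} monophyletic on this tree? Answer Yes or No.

The MRCA of the listed taxa subtends ((OTU41,(OTU37,OTU9)),((OTU21,OTU50),OTU34)).
That clade also contains OTU34, OTU37, OTU50, which are not in the proposed group, so the group is not monophyletic.

No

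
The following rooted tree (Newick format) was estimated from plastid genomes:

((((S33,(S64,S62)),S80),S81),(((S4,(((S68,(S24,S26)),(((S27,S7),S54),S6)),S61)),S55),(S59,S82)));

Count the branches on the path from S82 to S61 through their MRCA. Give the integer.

6

The MRCA of S82 and S61 is the node subtending (((S4,(((S68,(S24,S26)),(((S27,S7),S54),S6)),S61)),S55),(S59,S82)).
From S82 up to that node: 2 branches. From S61 up to the same node: 4 branches. Total: 2 + 4 = 6.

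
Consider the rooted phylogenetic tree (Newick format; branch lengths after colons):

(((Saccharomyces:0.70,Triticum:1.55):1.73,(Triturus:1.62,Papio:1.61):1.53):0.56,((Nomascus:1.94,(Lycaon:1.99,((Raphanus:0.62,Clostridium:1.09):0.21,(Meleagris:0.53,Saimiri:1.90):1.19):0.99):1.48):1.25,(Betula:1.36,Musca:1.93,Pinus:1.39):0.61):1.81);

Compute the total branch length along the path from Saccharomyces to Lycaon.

9.52

The path runs Saccharomyces → … → MRCA → … → Lycaon; the MRCA is the root of the tree.
Branch lengths along that path: 0.70 + 1.73 + 0.56 + 1.81 + 1.25 + 1.48 + 1.99 = 9.52.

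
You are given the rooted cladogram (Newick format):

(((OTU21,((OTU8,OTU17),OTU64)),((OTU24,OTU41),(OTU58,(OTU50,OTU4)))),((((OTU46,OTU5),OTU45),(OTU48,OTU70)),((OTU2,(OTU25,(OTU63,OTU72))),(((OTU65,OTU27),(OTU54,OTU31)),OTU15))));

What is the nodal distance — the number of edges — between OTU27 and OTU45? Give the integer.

The MRCA of OTU27 and OTU45 is the node subtending ((((OTU46,OTU5),OTU45),(OTU48,OTU70)),((OTU2,(OTU25,(OTU63,OTU72))),(((OTU65,OTU27),(OTU54,OTU31)),OTU15))).
From OTU27 up to that node: 5 branches. From OTU45 up to the same node: 3 branches. Total: 5 + 3 = 8.

8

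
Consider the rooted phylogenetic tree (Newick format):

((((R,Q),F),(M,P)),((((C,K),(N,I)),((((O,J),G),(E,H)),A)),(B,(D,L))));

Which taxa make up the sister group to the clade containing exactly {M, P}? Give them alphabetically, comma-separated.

F, Q, R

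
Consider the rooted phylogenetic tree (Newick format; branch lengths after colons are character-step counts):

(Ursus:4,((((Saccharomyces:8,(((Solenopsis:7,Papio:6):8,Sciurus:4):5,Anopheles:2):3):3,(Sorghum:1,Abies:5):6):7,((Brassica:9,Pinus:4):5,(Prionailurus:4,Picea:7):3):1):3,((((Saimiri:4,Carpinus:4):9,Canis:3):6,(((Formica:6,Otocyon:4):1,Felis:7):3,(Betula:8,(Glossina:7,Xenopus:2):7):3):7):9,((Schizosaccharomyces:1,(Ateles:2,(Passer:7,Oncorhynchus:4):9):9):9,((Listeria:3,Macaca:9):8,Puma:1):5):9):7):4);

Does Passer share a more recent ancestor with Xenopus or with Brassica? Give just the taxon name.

The MRCA of Passer and Xenopus subtends ((((Saimiri,Carpinus),Canis),(((Formica,Otocyon),Felis),(Betula,(Glossina,Xenopus)))),((Schizosaccharomyces,(Ateles,(Passer,Oncorhynchus))),((Listeria,Macaca),Puma))) (16 taxa).
The MRCA of Passer and Brassica subtends ((((Saccharomyces,(((Solenopsis,Papio),Sciurus),Anopheles)),(Sorghum,Abies)),((Brassica,Pinus),(Prionailurus,Picea))),((((Saimiri,Carpinus),Canis),(((Formica,Otocyon),Felis),(Betula,(Glossina,Xenopus)))),((Schizosaccharomyces,(Ateles,(Passer,Oncorhynchus))),((Listeria,Macaca),Puma)))) (27 taxa).
The first is nested inside the second, so Passer shares a more recent common ancestor with Xenopus.

Xenopus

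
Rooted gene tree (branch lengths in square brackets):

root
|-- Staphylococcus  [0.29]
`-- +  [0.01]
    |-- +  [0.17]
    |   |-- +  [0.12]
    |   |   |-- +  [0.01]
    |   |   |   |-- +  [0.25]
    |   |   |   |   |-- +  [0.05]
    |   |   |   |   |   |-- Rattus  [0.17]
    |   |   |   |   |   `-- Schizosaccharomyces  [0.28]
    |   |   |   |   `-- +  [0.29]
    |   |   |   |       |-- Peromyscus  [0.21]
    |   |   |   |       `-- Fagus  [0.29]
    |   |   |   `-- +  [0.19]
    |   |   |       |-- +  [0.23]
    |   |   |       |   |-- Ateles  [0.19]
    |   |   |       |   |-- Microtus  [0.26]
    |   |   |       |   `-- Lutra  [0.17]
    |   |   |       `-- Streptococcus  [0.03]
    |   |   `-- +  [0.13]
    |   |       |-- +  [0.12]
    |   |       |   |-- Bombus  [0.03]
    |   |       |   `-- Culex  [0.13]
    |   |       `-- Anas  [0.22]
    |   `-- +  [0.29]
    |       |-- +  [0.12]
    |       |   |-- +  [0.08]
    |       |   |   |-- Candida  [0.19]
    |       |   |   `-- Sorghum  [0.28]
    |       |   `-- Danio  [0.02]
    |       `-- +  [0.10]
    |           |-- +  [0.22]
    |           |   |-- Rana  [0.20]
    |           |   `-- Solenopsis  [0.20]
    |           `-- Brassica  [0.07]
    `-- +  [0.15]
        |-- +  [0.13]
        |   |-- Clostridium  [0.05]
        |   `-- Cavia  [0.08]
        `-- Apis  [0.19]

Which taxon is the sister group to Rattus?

Schizosaccharomyces

Rattus attaches to the tree at the node subtending (Rattus,Schizosaccharomyces).
The other lineage descending from that same node — the sister group — is the single tip Schizosaccharomyces.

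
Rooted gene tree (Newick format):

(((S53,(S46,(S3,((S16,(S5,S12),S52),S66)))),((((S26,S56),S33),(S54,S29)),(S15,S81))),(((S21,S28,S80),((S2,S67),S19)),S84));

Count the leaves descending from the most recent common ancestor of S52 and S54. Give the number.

The MRCA of S52 and S54 is the node subtending ((S53,(S46,(S3,((S16,(S5,S12),S52),S66)))),((((S26,S56),S33),(S54,S29)),(S15,S81))).
That clade contains 15 terminal taxa: S12, S15, S16, S26, S29, S3, S33, S46, S5, S52, S53, S54, S56, S66, S81.

15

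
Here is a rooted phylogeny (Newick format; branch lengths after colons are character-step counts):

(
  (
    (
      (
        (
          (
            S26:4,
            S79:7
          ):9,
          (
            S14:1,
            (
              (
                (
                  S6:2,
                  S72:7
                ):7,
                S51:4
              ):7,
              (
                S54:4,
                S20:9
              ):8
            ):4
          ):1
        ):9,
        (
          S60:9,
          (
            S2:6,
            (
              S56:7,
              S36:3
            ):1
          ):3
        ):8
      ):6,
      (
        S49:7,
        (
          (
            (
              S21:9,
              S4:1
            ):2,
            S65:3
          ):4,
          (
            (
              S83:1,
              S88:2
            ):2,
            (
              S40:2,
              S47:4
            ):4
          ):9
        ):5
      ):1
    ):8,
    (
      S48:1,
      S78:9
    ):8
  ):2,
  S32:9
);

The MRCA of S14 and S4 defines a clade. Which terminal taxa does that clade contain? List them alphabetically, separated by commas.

Tracing S14: it sits inside (S14,(((S6,S72),S51),(S54,S20))).
Tracing S4: it sits inside (S21,S4).
The smallest clade enclosing both is ((((S26,S79),(S14,(((S6,S72),S51),(S54,S20)))),(S60,(S2,(S56,S36)))),(S49,(((S21,S4),S65),((S83,S88),(S40,S47))))); the answer is its 20 terminal taxa in alphabetical order.

S14, S2, S20, S21, S26, S36, S4, S40, S47, S49, S51, S54, S56, S6, S60, S65, S72, S79, S83, S88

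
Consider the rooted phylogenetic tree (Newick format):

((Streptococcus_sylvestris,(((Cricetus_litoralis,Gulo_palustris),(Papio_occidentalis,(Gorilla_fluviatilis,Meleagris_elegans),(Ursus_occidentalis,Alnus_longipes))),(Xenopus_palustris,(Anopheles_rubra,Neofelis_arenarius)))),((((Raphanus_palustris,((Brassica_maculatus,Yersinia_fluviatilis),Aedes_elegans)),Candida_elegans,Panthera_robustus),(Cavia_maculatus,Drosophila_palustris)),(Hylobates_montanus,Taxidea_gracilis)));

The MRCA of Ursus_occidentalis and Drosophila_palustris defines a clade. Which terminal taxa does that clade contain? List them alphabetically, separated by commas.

Aedes_elegans, Alnus_longipes, Anopheles_rubra, Brassica_maculatus, Candida_elegans, Cavia_maculatus, Cricetus_litoralis, Drosophila_palustris, Gorilla_fluviatilis, Gulo_palustris, Hylobates_montanus, Meleagris_elegans, Neofelis_arenarius, Panthera_robustus, Papio_occidentalis, Raphanus_palustris, Streptococcus_sylvestris, Taxidea_gracilis, Ursus_occidentalis, Xenopus_palustris, Yersinia_fluviatilis

Tracing Ursus_occidentalis: it sits inside (Ursus_occidentalis,Alnus_longipes).
Tracing Drosophila_palustris: it sits inside (Cavia_maculatus,Drosophila_palustris).
The smallest clade enclosing both is the whole tree (their MRCA is the root), so the answer is all 21 tips in alphabetical order.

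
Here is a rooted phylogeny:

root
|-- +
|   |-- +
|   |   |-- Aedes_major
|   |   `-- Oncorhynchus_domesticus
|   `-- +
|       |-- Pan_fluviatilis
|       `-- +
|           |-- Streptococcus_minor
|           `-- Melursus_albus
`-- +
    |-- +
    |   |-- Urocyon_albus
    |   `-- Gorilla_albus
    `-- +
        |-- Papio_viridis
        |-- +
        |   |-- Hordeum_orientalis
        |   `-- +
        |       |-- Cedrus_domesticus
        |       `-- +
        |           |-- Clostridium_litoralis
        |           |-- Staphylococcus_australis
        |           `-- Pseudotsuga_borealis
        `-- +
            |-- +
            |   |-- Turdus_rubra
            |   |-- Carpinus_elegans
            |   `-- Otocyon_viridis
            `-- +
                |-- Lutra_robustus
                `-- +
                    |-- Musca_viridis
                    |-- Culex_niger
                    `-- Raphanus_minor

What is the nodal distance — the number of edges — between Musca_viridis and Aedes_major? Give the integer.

9

The MRCA of Musca_viridis and Aedes_major is the root of the tree.
From Musca_viridis up to that node: 6 branches. From Aedes_major up to the same node: 3 branches. Total: 6 + 3 = 9.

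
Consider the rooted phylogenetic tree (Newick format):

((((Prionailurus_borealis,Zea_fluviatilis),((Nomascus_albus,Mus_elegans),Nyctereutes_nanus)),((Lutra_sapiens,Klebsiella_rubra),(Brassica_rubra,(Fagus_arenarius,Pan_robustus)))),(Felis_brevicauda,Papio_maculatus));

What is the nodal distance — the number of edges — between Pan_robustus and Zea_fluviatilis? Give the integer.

7

The MRCA of Pan_robustus and Zea_fluviatilis is the node subtending (((Prionailurus_borealis,Zea_fluviatilis),((Nomascus_albus,Mus_elegans),Nyctereutes_nanus)),((Lutra_sapiens,Klebsiella_rubra),(Brassica_rubra,(Fagus_arenarius,Pan_robustus)))).
From Pan_robustus up to that node: 4 branches. From Zea_fluviatilis up to the same node: 3 branches. Total: 4 + 3 = 7.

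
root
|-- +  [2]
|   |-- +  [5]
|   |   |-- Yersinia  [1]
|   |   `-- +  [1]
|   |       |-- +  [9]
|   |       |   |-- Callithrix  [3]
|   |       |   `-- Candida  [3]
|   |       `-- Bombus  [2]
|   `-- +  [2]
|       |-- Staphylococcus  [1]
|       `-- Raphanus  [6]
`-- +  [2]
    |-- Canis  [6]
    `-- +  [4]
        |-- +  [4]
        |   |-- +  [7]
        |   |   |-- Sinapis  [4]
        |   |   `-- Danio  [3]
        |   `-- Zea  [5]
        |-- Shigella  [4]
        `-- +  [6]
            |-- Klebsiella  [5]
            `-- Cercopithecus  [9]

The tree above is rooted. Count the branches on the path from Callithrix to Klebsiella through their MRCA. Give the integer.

The MRCA of Callithrix and Klebsiella is the root of the tree.
From Callithrix up to that node: 5 branches. From Klebsiella up to the same node: 4 branches. Total: 5 + 4 = 9.

9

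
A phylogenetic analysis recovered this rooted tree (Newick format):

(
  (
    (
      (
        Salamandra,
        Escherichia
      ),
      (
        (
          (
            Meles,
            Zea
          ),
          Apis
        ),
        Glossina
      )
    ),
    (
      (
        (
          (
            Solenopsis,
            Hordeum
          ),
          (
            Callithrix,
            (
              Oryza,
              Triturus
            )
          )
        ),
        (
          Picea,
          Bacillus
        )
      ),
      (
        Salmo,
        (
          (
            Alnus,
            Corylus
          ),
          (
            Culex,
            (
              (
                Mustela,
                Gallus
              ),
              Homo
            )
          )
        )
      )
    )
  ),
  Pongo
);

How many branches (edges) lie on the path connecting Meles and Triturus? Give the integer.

The MRCA of Meles and Triturus is the node subtending (((Salamandra,Escherichia),(((Meles,Zea),Apis),Glossina)),((((Solenopsis,Hordeum),(Callithrix,(Oryza,Triturus))),(Picea,Bacillus)),(Salmo,((Alnus,Corylus),(Culex,((Mustela,Gallus),Homo)))))).
From Meles up to that node: 5 branches. From Triturus up to the same node: 6 branches. Total: 5 + 6 = 11.

11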